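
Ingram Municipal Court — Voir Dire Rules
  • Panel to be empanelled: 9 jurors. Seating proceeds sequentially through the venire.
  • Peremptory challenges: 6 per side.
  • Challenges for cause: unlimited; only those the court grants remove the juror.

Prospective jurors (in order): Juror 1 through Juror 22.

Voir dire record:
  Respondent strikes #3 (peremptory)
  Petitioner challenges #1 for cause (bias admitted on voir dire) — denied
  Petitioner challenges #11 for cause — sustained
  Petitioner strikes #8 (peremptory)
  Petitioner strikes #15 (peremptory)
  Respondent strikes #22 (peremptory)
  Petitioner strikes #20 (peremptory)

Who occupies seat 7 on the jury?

9

Removed: #3, #8, #11, #15, #20, #22. (#1 stays — for-cause denied.)
Seating in order: seats 1–9 → #1, #2, #4, #5, #6, #7, #9, #10, #12.
So seat 7 is #9.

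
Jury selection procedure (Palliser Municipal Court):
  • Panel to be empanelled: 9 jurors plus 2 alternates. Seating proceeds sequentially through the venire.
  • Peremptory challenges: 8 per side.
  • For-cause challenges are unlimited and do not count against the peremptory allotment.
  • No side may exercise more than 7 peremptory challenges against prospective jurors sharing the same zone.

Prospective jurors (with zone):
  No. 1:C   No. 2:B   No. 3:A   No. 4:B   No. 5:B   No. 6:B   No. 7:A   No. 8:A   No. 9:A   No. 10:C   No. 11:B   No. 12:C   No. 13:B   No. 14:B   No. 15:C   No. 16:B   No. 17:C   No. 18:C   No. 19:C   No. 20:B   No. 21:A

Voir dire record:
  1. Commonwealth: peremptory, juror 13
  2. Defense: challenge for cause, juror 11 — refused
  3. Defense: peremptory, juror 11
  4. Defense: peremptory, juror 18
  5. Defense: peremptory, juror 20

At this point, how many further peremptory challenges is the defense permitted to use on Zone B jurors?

Defense peremptories so far: #11, #18, #20 — 3 of 8 used, 5 left overall.
Against Zone B: #11, #20 — 2 used; per-zone cap 7 leaves 5.
Binding limit: min(5, 5) = 5.

5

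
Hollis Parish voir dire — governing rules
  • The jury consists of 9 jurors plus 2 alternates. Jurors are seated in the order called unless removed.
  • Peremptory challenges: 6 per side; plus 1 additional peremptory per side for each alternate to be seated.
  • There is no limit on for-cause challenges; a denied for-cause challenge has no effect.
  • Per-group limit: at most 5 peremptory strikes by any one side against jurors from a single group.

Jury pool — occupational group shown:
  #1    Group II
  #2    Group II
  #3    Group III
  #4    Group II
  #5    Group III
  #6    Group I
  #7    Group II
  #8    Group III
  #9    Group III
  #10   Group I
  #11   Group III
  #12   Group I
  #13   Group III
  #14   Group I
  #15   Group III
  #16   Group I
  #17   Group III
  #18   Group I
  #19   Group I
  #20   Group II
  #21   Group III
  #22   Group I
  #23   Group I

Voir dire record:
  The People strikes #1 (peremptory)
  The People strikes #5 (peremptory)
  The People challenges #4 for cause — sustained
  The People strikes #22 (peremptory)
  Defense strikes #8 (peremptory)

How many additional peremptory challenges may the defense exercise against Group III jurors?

Defense peremptories so far: #8 — 1 of 8 used, 7 left overall.
Against Group III: #8 — 1 used; per-group cap 5 leaves 4.
Binding limit: min(7, 4) = 4.

4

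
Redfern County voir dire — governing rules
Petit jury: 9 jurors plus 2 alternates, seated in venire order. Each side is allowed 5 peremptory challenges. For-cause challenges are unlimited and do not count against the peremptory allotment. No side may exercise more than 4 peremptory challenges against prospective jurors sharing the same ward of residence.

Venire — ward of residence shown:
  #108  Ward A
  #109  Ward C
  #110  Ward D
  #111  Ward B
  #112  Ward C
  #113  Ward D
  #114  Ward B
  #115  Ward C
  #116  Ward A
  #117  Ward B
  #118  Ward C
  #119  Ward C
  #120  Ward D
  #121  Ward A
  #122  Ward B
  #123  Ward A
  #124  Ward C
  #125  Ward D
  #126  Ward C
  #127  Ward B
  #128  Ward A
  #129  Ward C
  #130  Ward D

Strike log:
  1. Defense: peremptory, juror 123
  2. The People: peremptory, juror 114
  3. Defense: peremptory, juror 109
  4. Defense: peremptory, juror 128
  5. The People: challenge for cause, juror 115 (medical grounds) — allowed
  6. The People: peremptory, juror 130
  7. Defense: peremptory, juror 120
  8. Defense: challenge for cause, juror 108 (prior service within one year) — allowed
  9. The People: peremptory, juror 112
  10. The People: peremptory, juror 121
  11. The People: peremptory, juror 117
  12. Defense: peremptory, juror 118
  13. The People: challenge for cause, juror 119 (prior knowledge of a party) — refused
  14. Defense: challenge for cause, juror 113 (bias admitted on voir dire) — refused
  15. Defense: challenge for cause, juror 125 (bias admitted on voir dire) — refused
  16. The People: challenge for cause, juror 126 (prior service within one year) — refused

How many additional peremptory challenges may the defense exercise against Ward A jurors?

Defense peremptories so far: #123, #109, #128, #120, #118 — 5 of 5 used, 0 left overall.
Against Ward A: #123, #128 — 2 used; per-ward cap 4 leaves 2.
Binding limit: min(0, 2) = 0.

0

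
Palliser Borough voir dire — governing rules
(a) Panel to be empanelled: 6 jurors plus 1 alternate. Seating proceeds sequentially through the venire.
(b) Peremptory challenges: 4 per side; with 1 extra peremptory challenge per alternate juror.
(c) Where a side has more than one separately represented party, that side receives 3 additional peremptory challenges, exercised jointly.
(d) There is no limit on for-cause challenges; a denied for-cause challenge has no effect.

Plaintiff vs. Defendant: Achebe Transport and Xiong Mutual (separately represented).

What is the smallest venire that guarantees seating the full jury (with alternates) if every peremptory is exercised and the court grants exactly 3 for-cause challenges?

23

Seats to fill: 6 + 1 alternates = 7.
Peremptories — Plaintiff: 4 + 1×1 = 5; Defendant: 4 + 1×1 + 3 = 8; total 13.
For-cause removals: 3.
Minimum venire: 7 + 13 + 3 = 23.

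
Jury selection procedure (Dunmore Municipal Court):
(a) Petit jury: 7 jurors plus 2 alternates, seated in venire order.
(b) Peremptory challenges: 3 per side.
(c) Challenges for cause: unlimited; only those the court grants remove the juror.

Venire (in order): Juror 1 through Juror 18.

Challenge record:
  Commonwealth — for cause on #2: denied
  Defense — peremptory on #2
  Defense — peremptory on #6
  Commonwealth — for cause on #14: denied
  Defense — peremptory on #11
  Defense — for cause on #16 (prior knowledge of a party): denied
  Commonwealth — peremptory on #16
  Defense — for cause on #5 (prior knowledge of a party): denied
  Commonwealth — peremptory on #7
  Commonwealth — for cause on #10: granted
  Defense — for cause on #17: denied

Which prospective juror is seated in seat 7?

Removed: #2, #6, #7, #10, #11, #16. (#5, #14, #17 stay — for-cause denied.)
Seating in order: seats 1–7 → #1, #3, #4, #5, #8, #9, #12; alternates → #13, #14.
So seat 7 is #12.

12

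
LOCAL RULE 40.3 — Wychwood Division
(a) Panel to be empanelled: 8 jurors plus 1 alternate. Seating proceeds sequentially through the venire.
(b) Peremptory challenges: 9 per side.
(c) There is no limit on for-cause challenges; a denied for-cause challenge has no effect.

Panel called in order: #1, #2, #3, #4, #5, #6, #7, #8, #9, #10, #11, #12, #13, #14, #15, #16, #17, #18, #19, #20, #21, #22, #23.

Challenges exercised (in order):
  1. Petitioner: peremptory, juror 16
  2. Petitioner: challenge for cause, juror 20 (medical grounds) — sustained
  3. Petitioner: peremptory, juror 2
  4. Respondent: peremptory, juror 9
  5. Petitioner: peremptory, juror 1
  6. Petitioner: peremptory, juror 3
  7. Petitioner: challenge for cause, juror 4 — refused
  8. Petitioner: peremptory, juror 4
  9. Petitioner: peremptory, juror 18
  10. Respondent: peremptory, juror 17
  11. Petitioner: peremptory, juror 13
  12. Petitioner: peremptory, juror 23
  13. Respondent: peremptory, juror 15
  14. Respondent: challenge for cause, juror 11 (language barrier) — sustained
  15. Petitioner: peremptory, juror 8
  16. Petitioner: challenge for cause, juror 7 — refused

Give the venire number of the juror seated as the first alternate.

Removed: #1, #2, #3, #4, #8, #9, #11, #13, #15, #16, #17, #18, #20, #23. (#7 stays — for-cause denied.)
Seating in order: seats 1–8 → #5, #6, #7, #10, #12, #14, #19, #21; alternates → #22.
So alternate 1 is #22.

22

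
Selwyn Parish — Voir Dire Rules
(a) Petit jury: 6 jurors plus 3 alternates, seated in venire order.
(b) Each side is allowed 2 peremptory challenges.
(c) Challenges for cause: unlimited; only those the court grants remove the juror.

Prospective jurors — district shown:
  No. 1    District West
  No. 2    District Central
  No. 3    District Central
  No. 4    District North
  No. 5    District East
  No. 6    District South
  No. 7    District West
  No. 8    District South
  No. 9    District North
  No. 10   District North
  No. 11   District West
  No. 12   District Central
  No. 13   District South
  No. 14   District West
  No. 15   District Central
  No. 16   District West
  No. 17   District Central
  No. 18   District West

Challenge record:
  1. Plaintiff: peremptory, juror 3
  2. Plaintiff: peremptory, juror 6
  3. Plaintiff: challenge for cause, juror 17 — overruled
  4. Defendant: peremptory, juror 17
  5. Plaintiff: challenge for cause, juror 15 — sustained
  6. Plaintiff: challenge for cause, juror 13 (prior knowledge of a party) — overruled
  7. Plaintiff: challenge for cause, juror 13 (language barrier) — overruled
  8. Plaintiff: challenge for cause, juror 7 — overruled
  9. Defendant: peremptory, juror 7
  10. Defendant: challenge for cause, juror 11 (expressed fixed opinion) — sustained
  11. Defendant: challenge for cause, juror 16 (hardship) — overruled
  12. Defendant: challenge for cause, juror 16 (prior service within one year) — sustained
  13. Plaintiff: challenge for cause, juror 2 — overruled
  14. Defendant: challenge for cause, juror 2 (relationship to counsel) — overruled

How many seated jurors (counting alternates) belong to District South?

Removed: #3, #6, #7, #11, #15, #16, #17.
Seated (9 incl. alternates): #1, #2, #4, #5, #8, #9, #10, #12, #13.
Of those, in District South: #8, #13 → 2.

2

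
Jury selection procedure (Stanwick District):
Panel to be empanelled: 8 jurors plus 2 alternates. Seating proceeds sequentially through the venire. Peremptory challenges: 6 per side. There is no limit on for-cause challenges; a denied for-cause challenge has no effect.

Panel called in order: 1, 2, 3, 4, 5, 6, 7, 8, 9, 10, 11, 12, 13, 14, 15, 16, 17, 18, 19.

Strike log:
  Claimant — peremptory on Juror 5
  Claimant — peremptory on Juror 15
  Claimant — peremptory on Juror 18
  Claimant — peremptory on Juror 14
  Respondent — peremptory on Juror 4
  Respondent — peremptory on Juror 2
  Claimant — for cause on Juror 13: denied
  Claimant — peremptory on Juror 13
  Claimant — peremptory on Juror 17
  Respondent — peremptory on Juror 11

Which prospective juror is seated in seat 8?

12

Removed: #2, #4, #5, #11, #13, #14, #15, #17, #18.
Filling seats in venire order through position 8: #1, #3, #6, #7, #8, #9, #10, #12.
So seat 8 is #12.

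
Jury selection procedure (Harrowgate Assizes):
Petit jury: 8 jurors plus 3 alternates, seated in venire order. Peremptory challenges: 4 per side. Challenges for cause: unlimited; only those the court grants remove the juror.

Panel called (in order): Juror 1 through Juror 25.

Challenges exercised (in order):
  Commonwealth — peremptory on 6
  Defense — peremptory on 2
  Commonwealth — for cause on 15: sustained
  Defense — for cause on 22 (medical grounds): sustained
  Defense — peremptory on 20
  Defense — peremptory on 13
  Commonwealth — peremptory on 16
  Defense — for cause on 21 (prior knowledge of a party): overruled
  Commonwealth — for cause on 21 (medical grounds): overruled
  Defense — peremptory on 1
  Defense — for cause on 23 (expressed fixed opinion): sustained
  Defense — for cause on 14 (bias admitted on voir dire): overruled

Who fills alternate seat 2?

Removed: #1, #2, #6, #13, #15, #16, #20, #22, #23. (#14, #21 stay — for-cause denied.)
Seating in order: seats 1–8 → #3, #4, #5, #7, #8, #9, #10, #11; alternates → #12, #14, #17.
So alternate 2 is #14.

14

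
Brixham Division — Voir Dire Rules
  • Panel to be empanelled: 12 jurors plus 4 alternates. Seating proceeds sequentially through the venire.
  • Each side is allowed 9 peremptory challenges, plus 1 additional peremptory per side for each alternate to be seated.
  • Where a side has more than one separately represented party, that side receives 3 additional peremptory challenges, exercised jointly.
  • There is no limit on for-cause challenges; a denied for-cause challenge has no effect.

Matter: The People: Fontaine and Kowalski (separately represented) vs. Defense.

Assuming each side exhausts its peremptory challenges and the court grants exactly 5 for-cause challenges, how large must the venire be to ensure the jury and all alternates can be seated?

Seats to fill: 12 + 4 alternates = 16.
Peremptories — The People: 9 + 1×4 + 3 = 16; Defense: 9 + 1×4 = 13; total 29.
For-cause removals: 5.
Minimum venire: 16 + 29 + 5 = 50.

50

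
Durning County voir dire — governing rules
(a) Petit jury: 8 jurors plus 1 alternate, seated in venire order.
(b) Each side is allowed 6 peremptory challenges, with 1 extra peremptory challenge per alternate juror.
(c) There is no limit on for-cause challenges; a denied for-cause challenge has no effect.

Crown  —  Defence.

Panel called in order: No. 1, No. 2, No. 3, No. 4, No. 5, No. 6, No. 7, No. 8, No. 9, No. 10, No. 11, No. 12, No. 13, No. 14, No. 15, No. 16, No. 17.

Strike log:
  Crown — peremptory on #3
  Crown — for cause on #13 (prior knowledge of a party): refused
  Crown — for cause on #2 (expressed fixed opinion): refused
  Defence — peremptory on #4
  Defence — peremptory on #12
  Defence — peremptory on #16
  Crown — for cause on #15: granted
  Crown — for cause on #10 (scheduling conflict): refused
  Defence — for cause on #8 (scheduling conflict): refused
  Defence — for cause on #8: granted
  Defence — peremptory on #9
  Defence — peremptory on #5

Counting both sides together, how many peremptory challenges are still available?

8

Crown allotment: 6 base + 1 × 1 alternate = 7. Defence allotment: 6 base + 1 × 1 alternate = 7.
Crown peremptories used: #3 — 1 (for-cause on #13, #2, #15, #10 don't count).
Defence peremptories used: #4, #12, #16, #9, #5 — 5 (for-cause on #8, #8 don't count).
Remaining: (7 − 1) + (7 − 5) = 8.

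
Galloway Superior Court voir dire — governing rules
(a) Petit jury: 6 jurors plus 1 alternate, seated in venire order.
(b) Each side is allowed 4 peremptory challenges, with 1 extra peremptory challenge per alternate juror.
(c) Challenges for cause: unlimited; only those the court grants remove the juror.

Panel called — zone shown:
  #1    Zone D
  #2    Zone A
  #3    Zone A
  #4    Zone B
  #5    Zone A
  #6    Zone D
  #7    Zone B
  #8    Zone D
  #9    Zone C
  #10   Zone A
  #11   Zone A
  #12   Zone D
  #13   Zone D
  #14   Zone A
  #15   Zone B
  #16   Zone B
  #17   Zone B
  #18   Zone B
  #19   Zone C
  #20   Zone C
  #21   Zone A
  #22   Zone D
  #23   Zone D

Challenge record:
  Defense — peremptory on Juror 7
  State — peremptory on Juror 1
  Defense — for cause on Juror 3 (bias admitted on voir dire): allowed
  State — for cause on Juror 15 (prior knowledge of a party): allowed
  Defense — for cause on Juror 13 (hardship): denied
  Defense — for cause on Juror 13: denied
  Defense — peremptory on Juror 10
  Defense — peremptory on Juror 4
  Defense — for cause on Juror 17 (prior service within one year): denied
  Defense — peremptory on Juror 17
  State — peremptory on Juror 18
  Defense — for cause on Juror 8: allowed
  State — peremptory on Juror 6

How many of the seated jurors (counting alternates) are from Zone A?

Removed: #1, #3, #4, #6, #7, #8, #10, #15, #17, #18.
Seated (7 incl. alternates): #2, #5, #9, #11, #12, #13, #14.
Of those, in Zone A: #2, #5, #11, #14 → 4.

4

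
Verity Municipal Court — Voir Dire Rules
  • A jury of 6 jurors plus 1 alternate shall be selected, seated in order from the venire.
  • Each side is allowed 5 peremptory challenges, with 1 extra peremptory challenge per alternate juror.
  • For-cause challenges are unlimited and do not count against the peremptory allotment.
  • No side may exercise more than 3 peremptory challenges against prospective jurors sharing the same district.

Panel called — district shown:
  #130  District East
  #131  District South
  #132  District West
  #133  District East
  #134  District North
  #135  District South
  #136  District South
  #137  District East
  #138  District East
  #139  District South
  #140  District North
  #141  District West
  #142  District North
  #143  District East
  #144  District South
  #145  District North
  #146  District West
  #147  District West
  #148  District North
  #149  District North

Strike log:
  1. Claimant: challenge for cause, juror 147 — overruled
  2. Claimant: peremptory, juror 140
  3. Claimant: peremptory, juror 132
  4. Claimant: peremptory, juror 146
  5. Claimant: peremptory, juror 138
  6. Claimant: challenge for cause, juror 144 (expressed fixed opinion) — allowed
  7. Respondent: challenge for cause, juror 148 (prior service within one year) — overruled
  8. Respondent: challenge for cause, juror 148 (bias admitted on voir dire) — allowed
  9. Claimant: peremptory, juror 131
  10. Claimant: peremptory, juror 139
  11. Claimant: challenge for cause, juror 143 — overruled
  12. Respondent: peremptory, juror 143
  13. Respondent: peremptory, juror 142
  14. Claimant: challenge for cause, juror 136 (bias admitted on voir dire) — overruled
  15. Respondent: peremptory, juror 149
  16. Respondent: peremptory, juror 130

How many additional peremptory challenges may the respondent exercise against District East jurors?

1

Respondent peremptories so far: #143, #142, #149, #130 — 4 of 6 used, 2 left overall.
Against District East: #143, #130 — 2 used; per-district cap 3 leaves 1.
Binding limit: min(2, 1) = 1.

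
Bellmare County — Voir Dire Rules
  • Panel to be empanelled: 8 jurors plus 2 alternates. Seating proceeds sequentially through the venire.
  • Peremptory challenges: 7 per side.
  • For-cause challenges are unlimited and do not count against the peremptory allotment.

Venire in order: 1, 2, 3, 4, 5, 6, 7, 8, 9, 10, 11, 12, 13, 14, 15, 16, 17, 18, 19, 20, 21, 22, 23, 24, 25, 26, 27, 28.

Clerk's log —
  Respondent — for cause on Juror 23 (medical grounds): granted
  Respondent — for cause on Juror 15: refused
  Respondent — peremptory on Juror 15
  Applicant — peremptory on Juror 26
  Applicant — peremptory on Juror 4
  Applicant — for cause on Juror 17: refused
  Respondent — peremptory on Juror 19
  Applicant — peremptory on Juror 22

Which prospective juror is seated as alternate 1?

10

Removed: #4, #15, #19, #22, #23, #26. (#17 stays — for-cause denied.)
Seating in order: seats 1–8 → #1, #2, #3, #5, #6, #7, #8, #9; alternates → #10, #11.
So alternate 1 is #10.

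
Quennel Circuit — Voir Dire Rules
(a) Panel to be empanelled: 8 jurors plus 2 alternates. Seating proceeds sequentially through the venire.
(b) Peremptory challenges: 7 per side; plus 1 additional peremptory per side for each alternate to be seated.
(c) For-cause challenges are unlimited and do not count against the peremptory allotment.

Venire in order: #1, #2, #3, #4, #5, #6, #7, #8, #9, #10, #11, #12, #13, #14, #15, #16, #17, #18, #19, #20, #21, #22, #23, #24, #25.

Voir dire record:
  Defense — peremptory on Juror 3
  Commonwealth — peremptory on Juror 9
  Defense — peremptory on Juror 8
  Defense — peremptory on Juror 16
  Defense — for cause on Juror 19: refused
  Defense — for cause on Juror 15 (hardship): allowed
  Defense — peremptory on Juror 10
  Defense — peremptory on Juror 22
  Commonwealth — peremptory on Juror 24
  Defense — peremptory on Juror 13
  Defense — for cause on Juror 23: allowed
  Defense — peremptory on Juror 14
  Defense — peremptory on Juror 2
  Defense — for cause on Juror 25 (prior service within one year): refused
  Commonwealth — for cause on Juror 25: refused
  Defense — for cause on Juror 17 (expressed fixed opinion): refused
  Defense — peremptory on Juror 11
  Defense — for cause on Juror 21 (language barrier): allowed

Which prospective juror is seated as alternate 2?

Removed: #2, #3, #8, #9, #10, #11, #13, #14, #15, #16, #21, #22, #23, #24. (#17, #19, #25 stay — for-cause denied.)
Seating in order: seats 1–8 → #1, #4, #5, #6, #7, #12, #17, #18; alternates → #19, #20.
So alternate 2 is #20.

20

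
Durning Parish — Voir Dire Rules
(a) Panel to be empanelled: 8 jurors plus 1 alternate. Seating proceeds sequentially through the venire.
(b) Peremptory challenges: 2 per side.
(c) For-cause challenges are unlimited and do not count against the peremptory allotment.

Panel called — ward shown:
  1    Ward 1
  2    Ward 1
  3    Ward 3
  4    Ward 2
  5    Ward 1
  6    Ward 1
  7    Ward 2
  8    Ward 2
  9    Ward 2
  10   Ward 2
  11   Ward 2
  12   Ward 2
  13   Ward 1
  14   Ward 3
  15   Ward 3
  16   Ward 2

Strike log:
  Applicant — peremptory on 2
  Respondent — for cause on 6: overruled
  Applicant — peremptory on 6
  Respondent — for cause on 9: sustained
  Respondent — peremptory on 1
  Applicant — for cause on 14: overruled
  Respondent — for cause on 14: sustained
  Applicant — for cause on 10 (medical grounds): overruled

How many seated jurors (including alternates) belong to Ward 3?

1

Removed: #1, #2, #6, #9, #14.
Seated (9 incl. alternates): #3, #4, #5, #7, #8, #10, #11, #12, #13.
Of those, in Ward 3: #3 → 1.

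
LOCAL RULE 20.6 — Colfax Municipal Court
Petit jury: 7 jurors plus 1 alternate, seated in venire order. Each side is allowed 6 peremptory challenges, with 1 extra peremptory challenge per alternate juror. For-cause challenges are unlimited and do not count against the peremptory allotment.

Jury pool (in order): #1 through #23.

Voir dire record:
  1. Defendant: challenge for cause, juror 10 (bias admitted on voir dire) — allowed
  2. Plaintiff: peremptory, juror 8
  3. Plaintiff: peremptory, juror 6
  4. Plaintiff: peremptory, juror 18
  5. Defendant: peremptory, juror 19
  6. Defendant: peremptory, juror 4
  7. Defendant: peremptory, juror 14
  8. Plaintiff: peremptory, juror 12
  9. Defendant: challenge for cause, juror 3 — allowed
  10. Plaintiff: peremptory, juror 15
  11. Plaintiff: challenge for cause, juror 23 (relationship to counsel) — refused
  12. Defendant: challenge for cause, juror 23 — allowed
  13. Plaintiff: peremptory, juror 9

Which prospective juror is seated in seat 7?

16

Removed: #3, #4, #6, #8, #9, #10, #12, #14, #15, #18, #19, #23.
Seating in order: seats 1–7 → #1, #2, #5, #7, #11, #13, #16; alternates → #17.
So seat 7 is #16.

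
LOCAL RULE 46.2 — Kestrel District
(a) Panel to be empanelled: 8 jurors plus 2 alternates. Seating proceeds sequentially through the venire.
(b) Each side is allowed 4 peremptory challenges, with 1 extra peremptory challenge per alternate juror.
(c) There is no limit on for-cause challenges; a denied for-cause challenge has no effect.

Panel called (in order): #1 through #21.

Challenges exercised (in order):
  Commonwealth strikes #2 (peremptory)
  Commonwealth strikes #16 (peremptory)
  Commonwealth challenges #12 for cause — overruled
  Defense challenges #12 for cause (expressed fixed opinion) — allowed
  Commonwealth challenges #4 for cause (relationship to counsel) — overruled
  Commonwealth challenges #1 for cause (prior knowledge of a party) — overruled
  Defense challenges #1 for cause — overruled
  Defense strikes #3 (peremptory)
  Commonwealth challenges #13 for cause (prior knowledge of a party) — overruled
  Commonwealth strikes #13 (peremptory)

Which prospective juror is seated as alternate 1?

11

Removed: #2, #3, #12, #13, #16. (#1, #4 stay — for-cause denied.)
Seating in order: seats 1–8 → #1, #4, #5, #6, #7, #8, #9, #10; alternates → #11, #14.
So alternate 1 is #11.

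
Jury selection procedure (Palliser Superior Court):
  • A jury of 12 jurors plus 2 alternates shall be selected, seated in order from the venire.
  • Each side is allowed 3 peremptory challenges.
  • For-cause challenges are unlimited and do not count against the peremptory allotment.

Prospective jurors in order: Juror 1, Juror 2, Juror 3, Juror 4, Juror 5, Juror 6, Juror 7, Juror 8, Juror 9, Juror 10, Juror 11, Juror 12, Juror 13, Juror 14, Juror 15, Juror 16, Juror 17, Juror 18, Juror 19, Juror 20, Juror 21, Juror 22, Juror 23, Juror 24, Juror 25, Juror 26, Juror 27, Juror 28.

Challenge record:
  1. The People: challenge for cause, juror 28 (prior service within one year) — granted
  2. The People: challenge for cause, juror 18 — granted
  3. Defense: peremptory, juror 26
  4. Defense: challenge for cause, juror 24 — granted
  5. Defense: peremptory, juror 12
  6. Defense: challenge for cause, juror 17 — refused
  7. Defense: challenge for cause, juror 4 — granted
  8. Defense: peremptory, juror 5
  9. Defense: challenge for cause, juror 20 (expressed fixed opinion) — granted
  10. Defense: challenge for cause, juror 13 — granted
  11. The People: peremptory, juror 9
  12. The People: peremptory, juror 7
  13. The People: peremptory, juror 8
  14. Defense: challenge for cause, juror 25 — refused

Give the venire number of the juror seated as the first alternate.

22

Removed: #4, #5, #7, #8, #9, #12, #13, #18, #20, #24, #26, #28. (#17, #25 stay — for-cause denied.)
Seating in order: seats 1–12 → #1, #2, #3, #6, #10, #11, #14, #15, #16, #17, #19, #21; alternates → #22, #23.
So alternate 1 is #22.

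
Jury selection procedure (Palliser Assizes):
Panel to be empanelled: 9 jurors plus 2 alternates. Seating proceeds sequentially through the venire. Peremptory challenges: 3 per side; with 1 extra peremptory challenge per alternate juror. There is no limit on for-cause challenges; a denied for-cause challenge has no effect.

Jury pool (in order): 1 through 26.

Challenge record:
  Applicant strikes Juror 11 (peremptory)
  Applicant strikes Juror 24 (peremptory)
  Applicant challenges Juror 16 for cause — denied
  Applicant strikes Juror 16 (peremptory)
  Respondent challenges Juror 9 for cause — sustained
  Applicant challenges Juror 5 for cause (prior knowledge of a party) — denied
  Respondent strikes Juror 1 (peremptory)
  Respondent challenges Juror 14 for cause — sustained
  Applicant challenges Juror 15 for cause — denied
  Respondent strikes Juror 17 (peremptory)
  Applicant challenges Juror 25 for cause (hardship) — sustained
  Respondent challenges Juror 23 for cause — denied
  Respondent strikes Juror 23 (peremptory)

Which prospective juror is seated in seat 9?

Removed: #1, #9, #11, #14, #16, #17, #23, #24, #25. (#5, #15 stay — for-cause denied.)
Seating in order: seats 1–9 → #2, #3, #4, #5, #6, #7, #8, #10, #12; alternates → #13, #15.
So seat 9 is #12.

12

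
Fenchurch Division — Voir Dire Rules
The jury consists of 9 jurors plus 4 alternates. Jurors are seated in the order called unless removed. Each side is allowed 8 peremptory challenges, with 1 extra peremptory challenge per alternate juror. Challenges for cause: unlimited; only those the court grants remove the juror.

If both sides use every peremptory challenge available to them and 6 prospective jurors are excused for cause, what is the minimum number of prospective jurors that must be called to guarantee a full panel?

Seats to fill: 9 + 4 alternates = 13.
Peremptories: 8 + 1×4 = 12 per side × 2 sides = 24.
For-cause removals: 6.
Minimum venire: 13 + 24 + 6 = 43.

43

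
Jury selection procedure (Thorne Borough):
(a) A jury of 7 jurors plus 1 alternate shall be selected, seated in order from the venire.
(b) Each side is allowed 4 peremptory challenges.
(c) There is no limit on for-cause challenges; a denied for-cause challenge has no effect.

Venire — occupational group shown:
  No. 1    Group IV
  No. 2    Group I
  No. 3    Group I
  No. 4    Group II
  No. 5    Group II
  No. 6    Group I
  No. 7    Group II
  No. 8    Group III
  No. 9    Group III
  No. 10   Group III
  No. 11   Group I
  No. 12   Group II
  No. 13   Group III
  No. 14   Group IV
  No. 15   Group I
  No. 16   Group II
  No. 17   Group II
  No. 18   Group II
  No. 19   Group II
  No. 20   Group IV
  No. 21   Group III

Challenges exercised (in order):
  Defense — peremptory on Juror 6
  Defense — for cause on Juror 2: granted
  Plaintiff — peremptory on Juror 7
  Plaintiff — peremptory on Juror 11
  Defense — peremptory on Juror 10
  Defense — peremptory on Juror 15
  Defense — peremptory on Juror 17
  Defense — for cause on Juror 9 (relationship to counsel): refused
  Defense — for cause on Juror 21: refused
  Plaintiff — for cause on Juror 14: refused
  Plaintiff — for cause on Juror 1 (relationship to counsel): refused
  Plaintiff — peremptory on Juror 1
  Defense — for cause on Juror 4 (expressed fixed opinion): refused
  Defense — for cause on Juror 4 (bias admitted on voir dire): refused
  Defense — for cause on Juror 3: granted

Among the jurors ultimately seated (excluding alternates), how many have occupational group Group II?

Removed: #1, #2, #3, #6, #7, #10, #11, #15, #17.
Seated jurors 1–7: #4, #5, #8, #9, #12, #13, #14 (alternates #16 not counted).
Of those, in Group II: #4, #5, #12 → 3.

3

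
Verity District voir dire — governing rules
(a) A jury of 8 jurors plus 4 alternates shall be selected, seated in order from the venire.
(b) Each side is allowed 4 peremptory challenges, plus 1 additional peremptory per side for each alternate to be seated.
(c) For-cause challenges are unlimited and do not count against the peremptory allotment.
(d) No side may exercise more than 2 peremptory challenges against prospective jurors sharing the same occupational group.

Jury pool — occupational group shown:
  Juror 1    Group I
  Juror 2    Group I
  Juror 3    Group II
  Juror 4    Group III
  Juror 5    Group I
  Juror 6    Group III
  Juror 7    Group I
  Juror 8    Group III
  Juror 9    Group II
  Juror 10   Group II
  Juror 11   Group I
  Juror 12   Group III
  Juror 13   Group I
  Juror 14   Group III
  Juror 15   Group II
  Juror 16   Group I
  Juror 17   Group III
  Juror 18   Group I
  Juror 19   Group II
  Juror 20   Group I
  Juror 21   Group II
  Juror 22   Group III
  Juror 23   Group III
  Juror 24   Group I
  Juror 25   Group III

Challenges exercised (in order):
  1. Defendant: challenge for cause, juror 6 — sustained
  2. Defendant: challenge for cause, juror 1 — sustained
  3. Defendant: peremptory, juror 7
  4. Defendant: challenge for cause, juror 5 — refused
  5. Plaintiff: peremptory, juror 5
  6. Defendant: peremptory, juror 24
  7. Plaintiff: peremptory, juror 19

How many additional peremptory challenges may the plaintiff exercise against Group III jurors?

Plaintiff peremptories so far: #5, #19 — 2 of 8 used, 6 left overall.
Against Group III: none yet — per-group cap 2 leaves 2.
Binding limit: min(6, 2) = 2.

2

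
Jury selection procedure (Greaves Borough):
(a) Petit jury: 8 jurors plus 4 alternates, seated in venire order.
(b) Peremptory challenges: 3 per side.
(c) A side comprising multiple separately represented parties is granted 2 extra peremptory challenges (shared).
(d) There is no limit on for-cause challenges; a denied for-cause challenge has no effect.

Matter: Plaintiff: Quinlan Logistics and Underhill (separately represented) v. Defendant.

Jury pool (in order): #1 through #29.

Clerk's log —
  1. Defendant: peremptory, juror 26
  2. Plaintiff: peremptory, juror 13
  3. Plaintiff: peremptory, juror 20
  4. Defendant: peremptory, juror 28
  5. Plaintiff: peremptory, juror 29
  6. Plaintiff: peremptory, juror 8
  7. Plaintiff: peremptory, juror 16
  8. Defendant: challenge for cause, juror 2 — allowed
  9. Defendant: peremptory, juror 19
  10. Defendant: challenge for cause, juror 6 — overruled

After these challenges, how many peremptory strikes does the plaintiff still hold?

Plaintiff allotment: 3 base + 2 multi-party = 5.
Plaintiff peremptories used: #13, #20, #29, #8, #16 — 5.
Remaining: 5 − 5 = 0.

0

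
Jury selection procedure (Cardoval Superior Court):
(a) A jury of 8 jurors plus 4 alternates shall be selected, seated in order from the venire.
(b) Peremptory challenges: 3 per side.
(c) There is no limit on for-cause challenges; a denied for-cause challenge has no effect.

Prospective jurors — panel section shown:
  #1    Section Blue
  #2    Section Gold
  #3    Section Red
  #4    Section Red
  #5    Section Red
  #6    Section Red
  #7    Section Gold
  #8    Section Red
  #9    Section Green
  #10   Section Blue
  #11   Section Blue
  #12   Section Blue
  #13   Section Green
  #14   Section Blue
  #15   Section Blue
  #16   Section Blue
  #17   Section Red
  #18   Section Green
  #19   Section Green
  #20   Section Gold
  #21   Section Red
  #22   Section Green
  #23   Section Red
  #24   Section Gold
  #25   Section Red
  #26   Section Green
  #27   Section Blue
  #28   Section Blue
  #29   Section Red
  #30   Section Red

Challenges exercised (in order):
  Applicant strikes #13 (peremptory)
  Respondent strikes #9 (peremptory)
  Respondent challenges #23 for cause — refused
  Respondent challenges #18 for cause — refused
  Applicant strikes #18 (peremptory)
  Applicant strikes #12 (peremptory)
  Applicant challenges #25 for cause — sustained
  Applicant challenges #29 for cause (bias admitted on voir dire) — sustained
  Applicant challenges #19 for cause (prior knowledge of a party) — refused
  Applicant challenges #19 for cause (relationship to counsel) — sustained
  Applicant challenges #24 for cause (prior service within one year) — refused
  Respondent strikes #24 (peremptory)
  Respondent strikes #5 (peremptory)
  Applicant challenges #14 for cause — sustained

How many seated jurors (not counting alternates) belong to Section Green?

Removed: #5, #9, #12, #13, #14, #18, #19, #24, #25, #29.
Seated jurors 1–8: #1, #2, #3, #4, #6, #7, #8, #10 (alternates #11, #15, #16, #17 not counted).
None of those are in Section Green → 0.

0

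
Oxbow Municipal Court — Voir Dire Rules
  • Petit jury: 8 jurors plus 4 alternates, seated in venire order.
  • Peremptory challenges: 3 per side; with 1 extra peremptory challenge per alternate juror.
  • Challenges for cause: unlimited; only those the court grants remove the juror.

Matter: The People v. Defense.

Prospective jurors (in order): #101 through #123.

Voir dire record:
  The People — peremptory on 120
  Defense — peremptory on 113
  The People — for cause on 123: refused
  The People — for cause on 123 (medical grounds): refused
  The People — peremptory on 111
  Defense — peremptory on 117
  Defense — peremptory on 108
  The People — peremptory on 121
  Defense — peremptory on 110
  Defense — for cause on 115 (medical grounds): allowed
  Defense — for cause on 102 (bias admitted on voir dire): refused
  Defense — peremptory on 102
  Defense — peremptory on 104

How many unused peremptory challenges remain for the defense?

Defense allotment: 3 base + 1 × 4 alternates = 7.
Defense peremptories used: #113, #117, #108, #110, #102, #104 — 6 (for-cause on #115, #102 don't count).
Remaining: 7 − 6 = 1.

1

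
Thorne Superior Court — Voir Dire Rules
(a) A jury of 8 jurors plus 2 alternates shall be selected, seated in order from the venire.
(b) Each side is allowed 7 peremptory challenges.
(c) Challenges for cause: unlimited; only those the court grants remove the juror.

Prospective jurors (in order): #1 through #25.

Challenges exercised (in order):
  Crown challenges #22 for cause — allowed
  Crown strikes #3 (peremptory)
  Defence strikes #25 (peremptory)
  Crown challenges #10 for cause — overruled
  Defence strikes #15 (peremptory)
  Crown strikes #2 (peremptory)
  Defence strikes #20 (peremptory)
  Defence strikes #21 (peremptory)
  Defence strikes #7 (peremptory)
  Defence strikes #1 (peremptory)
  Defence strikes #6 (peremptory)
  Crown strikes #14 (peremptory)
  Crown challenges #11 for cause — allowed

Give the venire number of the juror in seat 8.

16

Removed: #1, #2, #3, #6, #7, #11, #14, #15, #20, #21, #22, #25. (#10 stays — for-cause denied.)
Seating in order: seats 1–8 → #4, #5, #8, #9, #10, #12, #13, #16; alternates → #17, #18.
So seat 8 is #16.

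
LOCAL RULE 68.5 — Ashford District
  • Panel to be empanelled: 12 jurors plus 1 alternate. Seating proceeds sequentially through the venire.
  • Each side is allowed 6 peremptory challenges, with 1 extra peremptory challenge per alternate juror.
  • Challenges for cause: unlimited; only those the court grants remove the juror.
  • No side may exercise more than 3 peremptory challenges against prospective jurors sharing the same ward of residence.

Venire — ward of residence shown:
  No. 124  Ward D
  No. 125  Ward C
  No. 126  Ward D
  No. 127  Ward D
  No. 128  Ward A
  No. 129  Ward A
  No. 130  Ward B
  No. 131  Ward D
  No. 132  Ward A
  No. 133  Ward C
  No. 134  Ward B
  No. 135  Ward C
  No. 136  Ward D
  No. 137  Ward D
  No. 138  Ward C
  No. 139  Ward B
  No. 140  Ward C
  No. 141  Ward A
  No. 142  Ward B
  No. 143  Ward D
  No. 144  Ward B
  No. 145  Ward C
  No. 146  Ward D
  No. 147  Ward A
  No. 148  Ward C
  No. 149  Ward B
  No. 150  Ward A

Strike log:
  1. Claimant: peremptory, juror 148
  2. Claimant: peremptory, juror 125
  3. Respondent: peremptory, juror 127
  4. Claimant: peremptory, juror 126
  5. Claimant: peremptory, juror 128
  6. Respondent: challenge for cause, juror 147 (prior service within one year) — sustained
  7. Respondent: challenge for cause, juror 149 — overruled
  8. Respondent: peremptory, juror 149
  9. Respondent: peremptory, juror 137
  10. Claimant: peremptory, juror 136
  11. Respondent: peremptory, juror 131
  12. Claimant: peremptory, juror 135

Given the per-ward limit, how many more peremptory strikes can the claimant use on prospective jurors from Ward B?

Claimant peremptories so far: #148, #125, #126, #128, #136, #135 — 6 of 7 used, 1 left overall.
Against Ward B: none yet — per-ward cap 3 leaves 3.
Binding limit: min(1, 3) = 1.

1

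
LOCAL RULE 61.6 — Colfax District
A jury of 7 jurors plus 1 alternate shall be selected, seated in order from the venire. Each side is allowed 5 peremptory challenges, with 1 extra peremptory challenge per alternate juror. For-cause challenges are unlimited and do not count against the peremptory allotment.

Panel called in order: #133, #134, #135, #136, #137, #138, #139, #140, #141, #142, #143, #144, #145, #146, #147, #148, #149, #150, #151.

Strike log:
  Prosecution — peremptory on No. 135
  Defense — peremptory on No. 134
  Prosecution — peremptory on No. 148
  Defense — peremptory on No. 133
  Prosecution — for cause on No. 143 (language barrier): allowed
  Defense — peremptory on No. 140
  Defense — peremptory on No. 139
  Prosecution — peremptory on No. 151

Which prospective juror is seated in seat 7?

Removed: #133, #134, #135, #139, #140, #143, #148, #151.
Filling seats in venire order through position 7: #136, #137, #138, #141, #142, #144, #145.
So seat 7 is #145.

145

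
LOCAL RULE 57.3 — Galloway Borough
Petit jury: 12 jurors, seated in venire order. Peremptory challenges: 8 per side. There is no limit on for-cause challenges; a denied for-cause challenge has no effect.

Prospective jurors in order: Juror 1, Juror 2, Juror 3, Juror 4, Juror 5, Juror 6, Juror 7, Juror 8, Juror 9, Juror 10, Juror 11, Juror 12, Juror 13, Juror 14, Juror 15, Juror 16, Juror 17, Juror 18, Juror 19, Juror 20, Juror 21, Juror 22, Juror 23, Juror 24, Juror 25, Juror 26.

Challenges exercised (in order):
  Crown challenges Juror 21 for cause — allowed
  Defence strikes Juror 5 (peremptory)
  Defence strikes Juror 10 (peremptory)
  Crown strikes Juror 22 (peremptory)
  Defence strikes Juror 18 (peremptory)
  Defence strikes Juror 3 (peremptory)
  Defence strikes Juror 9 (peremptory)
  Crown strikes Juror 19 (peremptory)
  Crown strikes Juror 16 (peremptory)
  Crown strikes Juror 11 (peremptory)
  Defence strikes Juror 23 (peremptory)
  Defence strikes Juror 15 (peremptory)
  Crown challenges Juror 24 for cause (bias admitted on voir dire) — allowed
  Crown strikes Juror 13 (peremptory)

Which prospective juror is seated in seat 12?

Removed: #3, #5, #9, #10, #11, #13, #15, #16, #18, #19, #21, #22, #23, #24.
Seating in order: seats 1–12 → #1, #2, #4, #6, #7, #8, #12, #14, #17, #20, #25, #26.
So seat 12 is #26.

26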